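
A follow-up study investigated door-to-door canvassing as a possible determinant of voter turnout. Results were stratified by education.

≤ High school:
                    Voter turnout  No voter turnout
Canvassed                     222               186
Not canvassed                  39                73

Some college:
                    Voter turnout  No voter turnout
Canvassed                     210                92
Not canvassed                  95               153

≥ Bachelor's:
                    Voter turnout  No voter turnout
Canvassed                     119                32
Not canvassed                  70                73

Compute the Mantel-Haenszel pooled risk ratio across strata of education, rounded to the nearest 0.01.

1.69

RR_MH = Σ(aᵢ·n₀ᵢ/nᵢ) / Σ(cᵢ·n₁ᵢ/nᵢ), with n₁ᵢ = aᵢ+bᵢ (exposed), n₀ᵢ = cᵢ+dᵢ (unexposed), nᵢ = n₁ᵢ+n₀ᵢ.
Stratum 1 (≤ High school): n₁ = 408, n₀ = 112, n = 520; a·n₀/n = 222·112/520 = 47.8154; c·n₁/n = 39·408/520 = 30.6000
Stratum 2 (Some college): n₁ = 302, n₀ = 248, n = 550; a·n₀/n = 210·248/550 = 94.6909; c·n₁/n = 95·302/550 = 52.1636
Stratum 3 (≥ Bachelor's): n₁ = 151, n₀ = 143, n = 294; a·n₀/n = 119·143/294 = 57.8810; c·n₁/n = 70·151/294 = 35.9524
RR_MH = (47.8154 + 94.6909 + 57.8810) / (30.6000 + 52.1636 + 35.9524) = 200.3872 / 118.7160 = 1.68795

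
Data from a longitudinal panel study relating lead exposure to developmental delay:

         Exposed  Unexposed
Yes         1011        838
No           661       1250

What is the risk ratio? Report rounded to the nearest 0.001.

Reading the table with exposure as columns: a = 1011 (Exposed, case), b = 661 (Exposed, non-case), c = 838 (Unexposed, case), d = 1250.
Risk in exposed = 1011/1672 = 0.60467; risk in unexposed = 838/2088 = 0.40134.
RR = 0.60467 / 0.40134 = 1.50661
The risk among the exposed is 1.51 times that among the unexposed.

1.507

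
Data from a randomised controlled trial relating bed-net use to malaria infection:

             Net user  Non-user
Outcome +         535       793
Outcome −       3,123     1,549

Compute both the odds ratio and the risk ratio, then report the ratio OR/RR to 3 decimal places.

0.775

Reading the table with exposure as columns: a = 535 (Net user, case), b = 3123 (Net user, non-case), c = 793 (Non-user, case), d = 1549.
OR = (535·1549)/(3123·793) = 828715/2476539 = 0.33463
Risk in exposed = 535/3658 = 0.14625; risk in unexposed = 793/2342 = 0.33860; RR = 0.43194
OR/RR = 0.33463 / 0.43194 = 0.77470
The outcome is not rare, so the OR lies further from 1 than the RR.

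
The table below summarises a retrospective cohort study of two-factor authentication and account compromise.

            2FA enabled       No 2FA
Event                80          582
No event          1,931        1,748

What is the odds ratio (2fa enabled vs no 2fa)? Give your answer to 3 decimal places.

0.124

Reading the table with exposure as columns: a = 80 (2FA enabled, case), b = 1931 (2FA enabled, non-case), c = 582 (No 2FA, case), d = 1748.
OR = (a·d)/(b·c) = (80 × 1748) / (1931 × 582) = 139840 / 1123842 = 0.12443
Exposure is associated with lower odds of account compromise (OR = 0.12 < 1).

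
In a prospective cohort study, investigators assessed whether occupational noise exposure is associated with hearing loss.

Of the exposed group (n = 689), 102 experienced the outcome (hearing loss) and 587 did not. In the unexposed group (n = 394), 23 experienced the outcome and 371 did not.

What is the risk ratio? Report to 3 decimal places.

2.536

From the description: a = 102, b = 587, c = 23, d = 371.
Risk in exposed = 102/689 = 0.14804; risk in unexposed = 23/394 = 0.05838.
RR = 0.14804 / 0.05838 = 2.53600
The risk among the exposed is 2.54 times that among the unexposed.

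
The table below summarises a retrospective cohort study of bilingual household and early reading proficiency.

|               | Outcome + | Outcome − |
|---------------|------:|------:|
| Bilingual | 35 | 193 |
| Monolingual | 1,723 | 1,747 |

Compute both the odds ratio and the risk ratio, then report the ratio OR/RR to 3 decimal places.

Cells: a = 35, b = 193, c = 1723, d = 1747.
OR = (35·1747)/(193·1723) = 61145/332539 = 0.18387
Risk in exposed = 35/228 = 0.15351; risk in unexposed = 1723/3470 = 0.49654; RR = 0.30916
OR/RR = 0.18387 / 0.30916 = 0.59476
The outcome is not rare, so the OR lies further from 1 than the RR.

0.595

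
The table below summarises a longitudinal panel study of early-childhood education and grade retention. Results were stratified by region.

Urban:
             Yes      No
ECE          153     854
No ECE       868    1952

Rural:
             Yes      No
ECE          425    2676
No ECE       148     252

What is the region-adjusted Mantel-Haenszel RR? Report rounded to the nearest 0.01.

0.45

RR_MH = Σ(aᵢ·n₀ᵢ/nᵢ) / Σ(cᵢ·n₁ᵢ/nᵢ), with n₁ᵢ = aᵢ+bᵢ (exposed), n₀ᵢ = cᵢ+dᵢ (unexposed), nᵢ = n₁ᵢ+n₀ᵢ.
Stratum 1 (Urban): n₁ = 1007, n₀ = 2820, n = 3827; a·n₀/n = 153·2820/3827 = 112.7411; c·n₁/n = 868·1007/3827 = 228.3972
Stratum 2 (Rural): n₁ = 3101, n₀ = 400, n = 3501; a·n₀/n = 425·400/3501 = 48.5576; c·n₁/n = 148·3101/3501 = 131.0905
RR_MH = (112.7411 + 48.5576) / (228.3972 + 131.0905) = 161.2986 / 359.4877 = 0.44869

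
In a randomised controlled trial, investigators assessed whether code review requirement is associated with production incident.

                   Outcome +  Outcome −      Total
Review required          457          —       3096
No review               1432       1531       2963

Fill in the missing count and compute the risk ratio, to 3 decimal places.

0.305

The missing cell is in the exposed row: 3096 − 457 = 2639.
So a = 457, b = 2639, c = 1432, d = 1531.
RR = [a/(a+b)] / [c/(c+d)] = (457/3096) / (1432/2963) = 0.14761/0.48329 = 0.30542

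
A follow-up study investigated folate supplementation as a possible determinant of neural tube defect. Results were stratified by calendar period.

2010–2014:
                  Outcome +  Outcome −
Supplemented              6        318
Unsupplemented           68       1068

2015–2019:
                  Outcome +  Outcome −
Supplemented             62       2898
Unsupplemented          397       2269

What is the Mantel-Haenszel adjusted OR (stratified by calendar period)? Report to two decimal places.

0.13

OR_MH = Σ(aᵢdᵢ/nᵢ) / Σ(bᵢcᵢ/nᵢ), where nᵢ is the stratum total.
Stratum 1 (2010–2014): n = 1460; a·d/n = 6·1068/1460 = 4.3890; b·c/n = 318·68/1460 = 14.8110
Stratum 2 (2015–2019): n = 5626; a·d/n = 62·2269/5626 = 25.0050; b·c/n = 2898·397/5626 = 204.4980
OR_MH = (4.3890 + 25.0050) / (14.8110 + 204.4980) = 29.3940 / 219.3090 = 0.13403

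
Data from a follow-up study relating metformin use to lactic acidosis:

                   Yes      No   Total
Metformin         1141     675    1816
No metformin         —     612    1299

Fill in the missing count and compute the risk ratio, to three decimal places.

The missing cell is in the unexposed row: 1299 − 612 = 687.
So a = 1141, b = 675, c = 687, d = 612.
RR = [a/(a+b)] / [c/(c+d)] = (1141/1816) / (687/1299) = 0.62830/0.52887 = 1.18802

1.188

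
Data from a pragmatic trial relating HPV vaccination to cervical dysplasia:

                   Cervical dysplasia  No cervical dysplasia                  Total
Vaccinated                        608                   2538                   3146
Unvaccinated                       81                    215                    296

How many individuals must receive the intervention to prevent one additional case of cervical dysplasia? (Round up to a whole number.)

Risk in treated group = 608/3146 = 0.19326; risk in control = 81/296 = 0.27365.
Absolute risk reduction = 0.27365 − 0.19326 = 0.08039
NNT = 1 / ARR = 1 / 0.08039 = 12.440 → round up → 13

13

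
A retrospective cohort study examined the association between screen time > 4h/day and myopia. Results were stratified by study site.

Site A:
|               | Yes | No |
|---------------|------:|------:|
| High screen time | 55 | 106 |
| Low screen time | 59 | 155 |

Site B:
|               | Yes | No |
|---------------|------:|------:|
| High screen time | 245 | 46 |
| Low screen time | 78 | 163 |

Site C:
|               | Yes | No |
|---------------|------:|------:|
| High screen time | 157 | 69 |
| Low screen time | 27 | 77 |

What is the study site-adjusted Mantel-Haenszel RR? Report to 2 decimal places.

2.22

RR_MH = Σ(aᵢ·n₀ᵢ/nᵢ) / Σ(cᵢ·n₁ᵢ/nᵢ), with n₁ᵢ = aᵢ+bᵢ (exposed), n₀ᵢ = cᵢ+dᵢ (unexposed), nᵢ = n₁ᵢ+n₀ᵢ.
Stratum 1 (Site A): n₁ = 161, n₀ = 214, n = 375; a·n₀/n = 55·214/375 = 31.3867; c·n₁/n = 59·161/375 = 25.3307
Stratum 2 (Site B): n₁ = 291, n₀ = 241, n = 532; a·n₀/n = 245·241/532 = 110.9868; c·n₁/n = 78·291/532 = 42.6654
Stratum 3 (Site C): n₁ = 226, n₀ = 104, n = 330; a·n₀/n = 157·104/330 = 49.4788; c·n₁/n = 27·226/330 = 18.4909
RR_MH = (31.3867 + 110.9868 + 49.4788) / (25.3307 + 42.6654 + 18.4909) = 191.8523 / 86.4870 = 2.21828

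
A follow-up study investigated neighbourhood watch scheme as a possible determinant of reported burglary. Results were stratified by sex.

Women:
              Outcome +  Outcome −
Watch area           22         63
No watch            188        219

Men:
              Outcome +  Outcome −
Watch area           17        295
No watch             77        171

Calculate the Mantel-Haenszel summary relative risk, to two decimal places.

RR_MH = Σ(aᵢ·n₀ᵢ/nᵢ) / Σ(cᵢ·n₁ᵢ/nᵢ), with n₁ᵢ = aᵢ+bᵢ (exposed), n₀ᵢ = cᵢ+dᵢ (unexposed), nᵢ = n₁ᵢ+n₀ᵢ.
Stratum 1 (Women): n₁ = 85, n₀ = 407, n = 492; a·n₀/n = 22·407/492 = 18.1992; c·n₁/n = 188·85/492 = 32.4797
Stratum 2 (Men): n₁ = 312, n₀ = 248, n = 560; a·n₀/n = 17·248/560 = 7.5286; c·n₁/n = 77·312/560 = 42.9000
RR_MH = (18.1992 + 7.5286) / (32.4797 + 42.9000) = 25.7278 / 75.3797 = 0.34131

0.34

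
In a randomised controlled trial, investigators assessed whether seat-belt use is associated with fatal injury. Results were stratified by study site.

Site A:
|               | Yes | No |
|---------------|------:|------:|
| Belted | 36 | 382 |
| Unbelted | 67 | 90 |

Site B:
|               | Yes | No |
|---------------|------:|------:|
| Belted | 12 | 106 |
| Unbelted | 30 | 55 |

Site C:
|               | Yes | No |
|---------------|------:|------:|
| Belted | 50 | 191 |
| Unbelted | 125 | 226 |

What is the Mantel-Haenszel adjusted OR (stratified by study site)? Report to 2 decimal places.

OR_MH = Σ(aᵢdᵢ/nᵢ) / Σ(bᵢcᵢ/nᵢ), where nᵢ is the stratum total.
Stratum 1 (Site A): n = 575; a·d/n = 36·90/575 = 5.6348; b·c/n = 382·67/575 = 44.5113
Stratum 2 (Site B): n = 203; a·d/n = 12·55/203 = 3.2512; b·c/n = 106·30/203 = 15.6650
Stratum 3 (Site C): n = 592; a·d/n = 50·226/592 = 19.0878; b·c/n = 191·125/592 = 40.3294
OR_MH = (5.6348 + 3.2512 + 19.0878) / (44.5113 + 15.6650 + 40.3294) = 27.9739 / 100.5057 = 0.27833

0.28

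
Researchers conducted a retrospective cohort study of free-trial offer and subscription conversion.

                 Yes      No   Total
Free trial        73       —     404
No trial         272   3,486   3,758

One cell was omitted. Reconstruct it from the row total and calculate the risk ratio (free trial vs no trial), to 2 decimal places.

2.50

The missing cell is in the exposed row: 404 − 73 = 331.
So a = 73, b = 331, c = 272, d = 3486.
RR = [a/(a+b)] / [c/(c+d)] = (73/404) / (272/3758) = 0.18069/0.07238 = 2.49649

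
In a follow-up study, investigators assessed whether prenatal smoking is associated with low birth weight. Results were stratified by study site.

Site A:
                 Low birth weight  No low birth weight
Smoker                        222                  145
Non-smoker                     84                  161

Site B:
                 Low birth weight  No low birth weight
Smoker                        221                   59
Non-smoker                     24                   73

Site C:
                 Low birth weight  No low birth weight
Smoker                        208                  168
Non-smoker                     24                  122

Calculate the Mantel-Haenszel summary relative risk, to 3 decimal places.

2.385

RR_MH = Σ(aᵢ·n₀ᵢ/nᵢ) / Σ(cᵢ·n₁ᵢ/nᵢ), with n₁ᵢ = aᵢ+bᵢ (exposed), n₀ᵢ = cᵢ+dᵢ (unexposed), nᵢ = n₁ᵢ+n₀ᵢ.
Stratum 1 (Site A): n₁ = 367, n₀ = 245, n = 612; a·n₀/n = 222·245/612 = 88.8725; c·n₁/n = 84·367/612 = 50.3725
Stratum 2 (Site B): n₁ = 280, n₀ = 97, n = 377; a·n₀/n = 221·97/377 = 56.8621; c·n₁/n = 24·280/377 = 17.8249
Stratum 3 (Site C): n₁ = 376, n₀ = 146, n = 522; a·n₀/n = 208·146/522 = 58.1762; c·n₁/n = 24·376/522 = 17.2874
RR_MH = (88.8725 + 56.8621 + 58.1762) / (50.3725 + 17.8249 + 17.2874) = 203.9109 / 85.4848 = 2.38535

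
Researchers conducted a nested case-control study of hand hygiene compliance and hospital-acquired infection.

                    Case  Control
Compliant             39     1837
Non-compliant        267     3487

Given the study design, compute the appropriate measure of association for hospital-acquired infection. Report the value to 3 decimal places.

0.277

Cells: a = 39, b = 1837, c = 267, d = 3487.
This is a nested case-control study: participants were sampled on outcome status, so risks in the source population cannot be estimated directly — relative risk is not valid here. The odds ratio is the appropriate measure.
OR = (a·d)/(b·c) = (39 × 3487) / (1837 × 267) = 135993 / 490479 = 0.27727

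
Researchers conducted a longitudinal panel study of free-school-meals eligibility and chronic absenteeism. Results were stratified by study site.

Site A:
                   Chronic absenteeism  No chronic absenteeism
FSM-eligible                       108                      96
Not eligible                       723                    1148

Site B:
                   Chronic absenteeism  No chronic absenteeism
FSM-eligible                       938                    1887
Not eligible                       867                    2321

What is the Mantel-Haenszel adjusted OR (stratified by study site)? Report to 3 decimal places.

1.381

OR_MH = Σ(aᵢdᵢ/nᵢ) / Σ(bᵢcᵢ/nᵢ), where nᵢ is the stratum total.
Stratum 1 (Site A): n = 2075; a·d/n = 108·1148/2075 = 59.7513; b·c/n = 96·723/2075 = 33.4496
Stratum 2 (Site B): n = 6013; a·d/n = 938·2321/6013 = 362.0652; b·c/n = 1887·867/6013 = 272.0820
OR_MH = (59.7513 + 362.0652) / (33.4496 + 272.0820) = 421.8165 / 305.5316 = 1.38060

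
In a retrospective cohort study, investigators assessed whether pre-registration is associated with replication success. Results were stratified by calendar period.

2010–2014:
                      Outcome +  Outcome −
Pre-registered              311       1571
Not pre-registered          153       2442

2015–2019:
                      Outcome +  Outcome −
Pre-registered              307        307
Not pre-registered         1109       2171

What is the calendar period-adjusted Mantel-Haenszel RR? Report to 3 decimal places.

RR_MH = Σ(aᵢ·n₀ᵢ/nᵢ) / Σ(cᵢ·n₁ᵢ/nᵢ), with n₁ᵢ = aᵢ+bᵢ (exposed), n₀ᵢ = cᵢ+dᵢ (unexposed), nᵢ = n₁ᵢ+n₀ᵢ.
Stratum 1 (2010–2014): n₁ = 1882, n₀ = 2595, n = 4477; a·n₀/n = 311·2595/4477 = 180.2647; c·n₁/n = 153·1882/4477 = 64.3167
Stratum 2 (2015–2019): n₁ = 614, n₀ = 3280, n = 3894; a·n₀/n = 307·3280/3894 = 258.5927; c·n₁/n = 1109·614/3894 = 174.8654
RR_MH = (180.2647 + 258.5927) / (64.3167 + 174.8654) = 438.8574 / 239.1822 = 1.83482

1.835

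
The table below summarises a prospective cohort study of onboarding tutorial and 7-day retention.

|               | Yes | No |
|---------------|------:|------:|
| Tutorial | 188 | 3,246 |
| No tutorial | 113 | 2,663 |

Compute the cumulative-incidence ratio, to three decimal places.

Cells: a = 188, b = 3246, c = 113, d = 2663.
Risk in exposed = 188/3434 = 0.05475; risk in unexposed = 113/2776 = 0.04071.
RR = 0.05475 / 0.04071 = 1.34493
The risk among the exposed is 1.34 times that among the unexposed.

1.345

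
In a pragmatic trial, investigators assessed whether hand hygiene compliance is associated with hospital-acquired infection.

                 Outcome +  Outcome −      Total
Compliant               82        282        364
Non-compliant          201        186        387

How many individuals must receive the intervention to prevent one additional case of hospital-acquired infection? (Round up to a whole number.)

Risk in treated group = 82/364 = 0.22527; risk in control = 201/387 = 0.51938.
Absolute risk reduction = 0.51938 − 0.22527 = 0.29411
NNT = 1 / ARR = 1 / 0.29411 = 3.400 → round up → 4

4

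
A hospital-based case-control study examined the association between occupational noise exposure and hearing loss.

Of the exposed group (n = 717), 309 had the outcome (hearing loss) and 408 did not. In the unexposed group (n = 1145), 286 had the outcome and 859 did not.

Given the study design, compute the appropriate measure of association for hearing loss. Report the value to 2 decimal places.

2.27

From the description: a = 309, b = 408, c = 286, d = 859.
This is a hospital-based case-control study: participants were sampled on outcome status, so risks in the source population cannot be estimated directly — relative risk is not valid here. The odds ratio is the appropriate measure.
OR = (a·d)/(b·c) = (309 × 859) / (408 × 286) = 265431 / 116688 = 2.27471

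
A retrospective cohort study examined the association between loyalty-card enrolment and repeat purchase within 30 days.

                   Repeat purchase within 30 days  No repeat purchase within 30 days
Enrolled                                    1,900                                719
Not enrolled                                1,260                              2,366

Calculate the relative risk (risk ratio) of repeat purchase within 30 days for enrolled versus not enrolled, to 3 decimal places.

Cells: a = 1900, b = 719, c = 1260, d = 2366.
Risk in exposed = 1900/2619 = 0.72547; risk in unexposed = 1260/3626 = 0.34749.
RR = 0.72547 / 0.34749 = 2.08773
The risk among the exposed is 2.09 times that among the unexposed.

2.088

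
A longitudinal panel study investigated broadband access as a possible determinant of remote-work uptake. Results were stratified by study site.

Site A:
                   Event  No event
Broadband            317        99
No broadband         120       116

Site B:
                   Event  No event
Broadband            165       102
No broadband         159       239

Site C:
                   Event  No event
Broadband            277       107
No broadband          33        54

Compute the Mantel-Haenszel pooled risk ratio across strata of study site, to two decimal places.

1.58

RR_MH = Σ(aᵢ·n₀ᵢ/nᵢ) / Σ(cᵢ·n₁ᵢ/nᵢ), with n₁ᵢ = aᵢ+bᵢ (exposed), n₀ᵢ = cᵢ+dᵢ (unexposed), nᵢ = n₁ᵢ+n₀ᵢ.
Stratum 1 (Site A): n₁ = 416, n₀ = 236, n = 652; a·n₀/n = 317·236/652 = 114.7423; c·n₁/n = 120·416/652 = 76.5644
Stratum 2 (Site B): n₁ = 267, n₀ = 398, n = 665; a·n₀/n = 165·398/665 = 98.7519; c·n₁/n = 159·267/665 = 63.8391
Stratum 3 (Site C): n₁ = 384, n₀ = 87, n = 471; a·n₀/n = 277·87/471 = 51.1656; c·n₁/n = 33·384/471 = 26.9045
RR_MH = (114.7423 + 98.7519 + 51.1656) / (76.5644 + 63.8391 + 26.9045) = 264.6598 / 167.3080 = 1.58187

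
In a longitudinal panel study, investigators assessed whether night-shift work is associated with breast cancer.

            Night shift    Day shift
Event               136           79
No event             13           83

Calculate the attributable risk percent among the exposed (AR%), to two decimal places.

Reading the table with exposure as columns: a = 136 (Night shift, case), b = 13 (Night shift, non-case), c = 79 (Day shift, case), d = 83.
Risk in exposed = 136/149 = 0.91275; risk in unexposed = 79/162 = 0.48765.
RR = 0.91275/0.48765 = 1.87172
AR% = (RR − 1)/RR × 100 = (1.87172 − 1)/1.87172 × 100 = 46.5732%

46.57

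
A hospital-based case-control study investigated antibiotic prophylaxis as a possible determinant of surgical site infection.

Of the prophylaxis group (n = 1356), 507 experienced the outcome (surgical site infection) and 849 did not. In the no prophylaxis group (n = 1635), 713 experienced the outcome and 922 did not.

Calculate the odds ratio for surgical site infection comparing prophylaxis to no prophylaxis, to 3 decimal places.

From the description: a = 507, b = 849, c = 713, d = 922.
OR = (a·d)/(b·c) = (507 × 922) / (849 × 713) = 467454 / 605337 = 0.77222
Exposure is associated with lower odds of surgical site infection (OR = 0.77 < 1).

0.772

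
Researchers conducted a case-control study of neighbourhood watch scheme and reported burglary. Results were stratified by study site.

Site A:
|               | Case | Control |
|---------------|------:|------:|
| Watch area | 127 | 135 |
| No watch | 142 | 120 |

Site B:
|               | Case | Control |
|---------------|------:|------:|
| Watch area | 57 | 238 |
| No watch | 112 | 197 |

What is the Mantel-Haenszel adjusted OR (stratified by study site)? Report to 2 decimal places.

OR_MH = Σ(aᵢdᵢ/nᵢ) / Σ(bᵢcᵢ/nᵢ), where nᵢ is the stratum total.
Stratum 1 (Site A): n = 524; a·d/n = 127·120/524 = 29.0840; b·c/n = 135·142/524 = 36.5840
Stratum 2 (Site B): n = 604; a·d/n = 57·197/604 = 18.5911; b·c/n = 238·112/604 = 44.1325
OR_MH = (29.0840 + 18.5911) / (36.5840 + 44.1325) = 47.6750 / 80.7164 = 0.59065

0.59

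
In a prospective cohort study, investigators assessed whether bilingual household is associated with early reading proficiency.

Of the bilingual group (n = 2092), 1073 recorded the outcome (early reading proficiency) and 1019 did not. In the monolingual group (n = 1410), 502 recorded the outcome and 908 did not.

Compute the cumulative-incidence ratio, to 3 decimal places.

1.441

From the description: a = 1073, b = 1019, c = 502, d = 908.
Risk in exposed = 1073/2092 = 0.51291; risk in unexposed = 502/1410 = 0.35603.
RR = 0.51291 / 0.35603 = 1.44063
The risk among the exposed is 1.44 times that among the unexposed.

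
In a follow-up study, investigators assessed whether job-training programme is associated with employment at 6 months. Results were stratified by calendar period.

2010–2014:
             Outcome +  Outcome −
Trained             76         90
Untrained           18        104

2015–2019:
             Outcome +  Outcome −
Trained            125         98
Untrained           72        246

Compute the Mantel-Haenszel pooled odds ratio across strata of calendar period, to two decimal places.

OR_MH = Σ(aᵢdᵢ/nᵢ) / Σ(bᵢcᵢ/nᵢ), where nᵢ is the stratum total.
Stratum 1 (2010–2014): n = 288; a·d/n = 76·104/288 = 27.4444; b·c/n = 90·18/288 = 5.6250
Stratum 2 (2015–2019): n = 541; a·d/n = 125·246/541 = 56.8392; b·c/n = 98·72/541 = 13.0425
OR_MH = (27.4444 + 56.8392) / (5.6250 + 13.0425) = 84.2836 / 18.6675 = 4.51499

4.51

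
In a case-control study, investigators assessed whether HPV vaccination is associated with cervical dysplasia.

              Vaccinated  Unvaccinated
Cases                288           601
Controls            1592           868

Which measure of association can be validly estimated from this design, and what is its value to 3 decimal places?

0.261

Reading the table with exposure as columns: a = 288 (Vaccinated, case), b = 1592 (Vaccinated, non-case), c = 601 (Unvaccinated, case), d = 868.
This is a case-control study: participants were sampled on outcome status, so risks in the source population cannot be estimated directly — relative risk is not valid here. The odds ratio is the appropriate measure.
OR = (a·d)/(b·c) = (288 × 868) / (1592 × 601) = 249984 / 956792 = 0.26127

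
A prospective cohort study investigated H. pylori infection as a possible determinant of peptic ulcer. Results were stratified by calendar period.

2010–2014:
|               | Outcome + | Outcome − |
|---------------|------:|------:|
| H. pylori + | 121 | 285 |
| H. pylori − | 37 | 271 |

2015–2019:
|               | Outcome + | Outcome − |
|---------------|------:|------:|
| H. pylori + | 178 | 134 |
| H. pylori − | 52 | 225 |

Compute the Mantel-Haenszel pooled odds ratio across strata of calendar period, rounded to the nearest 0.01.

OR_MH = Σ(aᵢdᵢ/nᵢ) / Σ(bᵢcᵢ/nᵢ), where nᵢ is the stratum total.
Stratum 1 (2010–2014): n = 714; a·d/n = 121·271/714 = 45.9258; b·c/n = 285·37/714 = 14.7689
Stratum 2 (2015–2019): n = 589; a·d/n = 178·225/589 = 67.9966; b·c/n = 134·52/589 = 11.8302
OR_MH = (45.9258 + 67.9966) / (14.7689 + 11.8302) = 113.9224 / 26.5991 = 4.28294

4.28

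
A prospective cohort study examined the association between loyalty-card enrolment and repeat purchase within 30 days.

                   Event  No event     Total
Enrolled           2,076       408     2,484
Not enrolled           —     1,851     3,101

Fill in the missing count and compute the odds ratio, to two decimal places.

7.53

The missing cell is in the unexposed row: 3101 − 1851 = 1250.
So a = 2076, b = 408, c = 1250, d = 1851.
OR = (a·d)/(b·c) = (2076 × 1851) / (408 × 1250) = 3842676 / 510000 = 7.53466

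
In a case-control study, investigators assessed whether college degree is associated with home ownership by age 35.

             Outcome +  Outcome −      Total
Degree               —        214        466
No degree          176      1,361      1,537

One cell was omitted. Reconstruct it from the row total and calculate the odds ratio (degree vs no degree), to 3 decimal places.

The missing cell is in the exposed row: 466 − 214 = 252.
So a = 252, b = 214, c = 176, d = 1361.
OR = (a·d)/(b·c) = (252 × 1361) / (214 × 176) = 342972 / 37664 = 9.10610

9.106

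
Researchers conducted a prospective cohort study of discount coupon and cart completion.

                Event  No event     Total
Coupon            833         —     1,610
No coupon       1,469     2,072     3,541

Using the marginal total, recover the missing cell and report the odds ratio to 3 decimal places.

The missing cell is in the exposed row: 1610 − 833 = 777.
So a = 833, b = 777, c = 1469, d = 2072.
OR = (a·d)/(b·c) = (833 × 2072) / (777 × 1469) = 1725976 / 1141413 = 1.51214

1.512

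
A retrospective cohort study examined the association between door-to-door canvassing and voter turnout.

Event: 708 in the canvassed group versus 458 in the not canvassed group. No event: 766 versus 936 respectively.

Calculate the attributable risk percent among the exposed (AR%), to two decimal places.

From the description: a = 708, b = 766, c = 458, d = 936.
Risk in exposed = 708/1474 = 0.48033; risk in unexposed = 458/1394 = 0.32855.
RR = 0.48033/0.32855 = 1.46195
AR% = (RR − 1)/RR × 100 = (1.46195 − 1)/1.46195 × 100 = 31.5983%

31.60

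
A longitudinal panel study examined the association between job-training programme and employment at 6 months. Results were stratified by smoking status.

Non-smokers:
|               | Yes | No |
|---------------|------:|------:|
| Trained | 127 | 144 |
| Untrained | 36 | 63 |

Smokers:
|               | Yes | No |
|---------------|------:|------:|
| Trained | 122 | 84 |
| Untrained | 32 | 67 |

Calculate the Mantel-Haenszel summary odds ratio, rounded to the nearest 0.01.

OR_MH = Σ(aᵢdᵢ/nᵢ) / Σ(bᵢcᵢ/nᵢ), where nᵢ is the stratum total.
Stratum 1 (Non-smokers): n = 370; a·d/n = 127·63/370 = 21.6243; b·c/n = 144·36/370 = 14.0108
Stratum 2 (Smokers): n = 305; a·d/n = 122·67/305 = 26.8000; b·c/n = 84·32/305 = 8.8131
OR_MH = (21.6243 + 26.8000) / (14.0108 + 8.8131) = 48.4243 / 22.8239 = 2.12165

2.12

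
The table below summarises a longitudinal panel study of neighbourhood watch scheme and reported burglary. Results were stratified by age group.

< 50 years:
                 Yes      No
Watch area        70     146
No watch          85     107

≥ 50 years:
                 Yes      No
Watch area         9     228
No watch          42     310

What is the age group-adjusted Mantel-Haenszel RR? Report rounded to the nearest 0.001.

RR_MH = Σ(aᵢ·n₀ᵢ/nᵢ) / Σ(cᵢ·n₁ᵢ/nᵢ), with n₁ᵢ = aᵢ+bᵢ (exposed), n₀ᵢ = cᵢ+dᵢ (unexposed), nᵢ = n₁ᵢ+n₀ᵢ.
Stratum 1 (< 50 years): n₁ = 216, n₀ = 192, n = 408; a·n₀/n = 70·192/408 = 32.9412; c·n₁/n = 85·216/408 = 45.0000
Stratum 2 (≥ 50 years): n₁ = 237, n₀ = 352, n = 589; a·n₀/n = 9·352/589 = 5.3786; c·n₁/n = 42·237/589 = 16.8998
RR_MH = (32.9412 + 5.3786) / (45.0000 + 16.8998) = 38.3198 / 61.8998 = 0.61906

0.619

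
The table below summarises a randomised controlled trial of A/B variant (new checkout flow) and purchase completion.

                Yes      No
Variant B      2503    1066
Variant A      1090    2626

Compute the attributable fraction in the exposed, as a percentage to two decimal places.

Cells: a = 2503, b = 1066, c = 1090, d = 2626.
Risk in exposed = 2503/3569 = 0.70132; risk in unexposed = 1090/3716 = 0.29333.
RR = 0.70132/0.29333 = 2.39091
AR% = (RR − 1)/RR × 100 = (2.39091 − 1)/2.39091 × 100 = 58.1749%

58.17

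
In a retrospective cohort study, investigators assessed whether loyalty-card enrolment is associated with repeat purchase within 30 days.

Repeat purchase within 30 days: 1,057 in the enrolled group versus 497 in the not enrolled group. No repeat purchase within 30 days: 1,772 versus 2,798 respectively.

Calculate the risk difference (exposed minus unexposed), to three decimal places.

0.223

From the description: a = 1057, b = 1772, c = 497, d = 2798.
Risk in exposed = 1057/2829 = 0.373630; risk in unexposed = 497/3295 = 0.150835.
Risk difference = 0.373630 − 0.150835 = 0.222796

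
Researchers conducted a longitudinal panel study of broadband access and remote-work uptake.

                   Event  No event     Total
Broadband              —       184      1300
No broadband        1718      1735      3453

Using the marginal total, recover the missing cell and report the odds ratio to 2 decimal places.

6.13

The missing cell is in the exposed row: 1300 − 184 = 1116.
So a = 1116, b = 184, c = 1718, d = 1735.
OR = (a·d)/(b·c) = (1116 × 1735) / (184 × 1718) = 1936260 / 316112 = 6.12523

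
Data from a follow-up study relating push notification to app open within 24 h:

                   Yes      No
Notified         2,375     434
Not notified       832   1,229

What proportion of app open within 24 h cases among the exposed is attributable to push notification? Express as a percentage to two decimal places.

Cells: a = 2375, b = 434, c = 832, d = 1229.
Risk in exposed = 2375/2809 = 0.84550; risk in unexposed = 832/2061 = 0.40369.
RR = 0.84550/0.40369 = 2.09443
AR% = (RR − 1)/RR × 100 = (2.09443 − 1)/2.09443 × 100 = 52.2544%

52.25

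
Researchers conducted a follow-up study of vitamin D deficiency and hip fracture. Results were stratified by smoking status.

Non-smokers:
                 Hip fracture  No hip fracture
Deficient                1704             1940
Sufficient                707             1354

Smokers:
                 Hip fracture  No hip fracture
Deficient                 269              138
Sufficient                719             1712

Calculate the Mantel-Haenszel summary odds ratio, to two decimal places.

OR_MH = Σ(aᵢdᵢ/nᵢ) / Σ(bᵢcᵢ/nᵢ), where nᵢ is the stratum total.
Stratum 1 (Non-smokers): n = 5705; a·d/n = 1704·1354/5705 = 404.4200; b·c/n = 1940·707/5705 = 240.4172
Stratum 2 (Smokers): n = 2838; a·d/n = 269·1712/2838 = 162.2720; b·c/n = 138·719/2838 = 34.9619
OR_MH = (404.4200 + 162.2720) / (240.4172 + 34.9619) = 566.6920 / 275.3791 = 2.05786

2.06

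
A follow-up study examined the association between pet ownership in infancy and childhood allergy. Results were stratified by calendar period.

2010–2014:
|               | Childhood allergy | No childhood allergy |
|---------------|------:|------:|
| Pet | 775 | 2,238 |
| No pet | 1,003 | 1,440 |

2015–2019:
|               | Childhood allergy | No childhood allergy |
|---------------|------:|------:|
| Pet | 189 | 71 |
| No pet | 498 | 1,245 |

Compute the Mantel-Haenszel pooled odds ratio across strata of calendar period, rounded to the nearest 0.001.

OR_MH = Σ(aᵢdᵢ/nᵢ) / Σ(bᵢcᵢ/nᵢ), where nᵢ is the stratum total.
Stratum 1 (2010–2014): n = 5456; a·d/n = 775·1440/5456 = 204.5455; b·c/n = 2238·1003/5456 = 411.4212
Stratum 2 (2015–2019): n = 2003; a·d/n = 189·1245/2003 = 117.4763; b·c/n = 71·498/2003 = 17.6525
OR_MH = (204.5455 + 117.4763) / (411.4212 + 17.6525) = 322.0217 / 429.0737 = 0.75050

0.751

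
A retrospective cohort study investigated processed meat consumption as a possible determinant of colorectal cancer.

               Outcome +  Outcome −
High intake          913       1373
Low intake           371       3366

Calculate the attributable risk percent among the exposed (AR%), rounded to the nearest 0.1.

Cells: a = 913, b = 1373, c = 371, d = 3366.
Risk in exposed = 913/2286 = 0.39939; risk in unexposed = 371/3737 = 0.09928.
RR = 0.39939/0.09928 = 4.02294
AR% = (RR − 1)/RR × 100 = (4.02294 − 1)/4.02294 × 100 = 75.1426%

75.1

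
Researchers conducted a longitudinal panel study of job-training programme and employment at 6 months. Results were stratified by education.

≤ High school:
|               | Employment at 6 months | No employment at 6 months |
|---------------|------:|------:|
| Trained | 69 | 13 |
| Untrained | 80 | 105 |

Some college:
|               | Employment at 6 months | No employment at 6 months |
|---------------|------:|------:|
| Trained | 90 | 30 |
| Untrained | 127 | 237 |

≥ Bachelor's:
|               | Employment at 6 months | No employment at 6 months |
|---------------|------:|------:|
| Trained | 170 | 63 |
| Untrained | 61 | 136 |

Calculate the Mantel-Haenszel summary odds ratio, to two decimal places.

OR_MH = Σ(aᵢdᵢ/nᵢ) / Σ(bᵢcᵢ/nᵢ), where nᵢ is the stratum total.
Stratum 1 (≤ High school): n = 267; a·d/n = 69·105/267 = 27.1348; b·c/n = 13·80/267 = 3.8951
Stratum 2 (Some college): n = 484; a·d/n = 90·237/484 = 44.0702; b·c/n = 30·127/484 = 7.8719
Stratum 3 (≥ Bachelor's): n = 430; a·d/n = 170·136/430 = 53.7674; b·c/n = 63·61/430 = 8.9372
OR_MH = (27.1348 + 44.0702 + 53.7674) / (3.8951 + 7.8719 + 8.9372) = 124.9725 / 20.7042 = 6.03608

6.04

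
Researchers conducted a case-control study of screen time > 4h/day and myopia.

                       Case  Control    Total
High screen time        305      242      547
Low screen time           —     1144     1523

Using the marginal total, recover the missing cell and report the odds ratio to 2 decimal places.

The missing cell is in the unexposed row: 1523 − 1144 = 379.
So a = 305, b = 242, c = 379, d = 1144.
OR = (a·d)/(b·c) = (305 × 1144) / (242 × 379) = 348920 / 91718 = 3.80427

3.80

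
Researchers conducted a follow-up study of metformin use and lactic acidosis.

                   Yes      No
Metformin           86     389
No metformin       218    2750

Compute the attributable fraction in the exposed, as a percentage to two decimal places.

59.43

Cells: a = 86, b = 389, c = 218, d = 2750.
Risk in exposed = 86/475 = 0.18105; risk in unexposed = 218/2968 = 0.07345.
RR = 0.18105/0.07345 = 2.46497
AR% = (RR − 1)/RR × 100 = (2.46497 − 1)/2.46497 × 100 = 59.4316%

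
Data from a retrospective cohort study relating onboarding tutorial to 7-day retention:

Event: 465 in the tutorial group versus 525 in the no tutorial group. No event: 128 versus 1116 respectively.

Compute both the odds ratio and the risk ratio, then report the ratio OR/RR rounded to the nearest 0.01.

From the description: a = 465, b = 128, c = 525, d = 1116.
OR = (465·1116)/(128·525) = 518940/67200 = 7.72232
Risk in exposed = 465/593 = 0.78415; risk in unexposed = 525/1641 = 0.31993; RR = 2.45102
OR/RR = 7.72232 / 2.45102 = 3.15065
The outcome is not rare, so the OR lies further from 1 than the RR.

3.15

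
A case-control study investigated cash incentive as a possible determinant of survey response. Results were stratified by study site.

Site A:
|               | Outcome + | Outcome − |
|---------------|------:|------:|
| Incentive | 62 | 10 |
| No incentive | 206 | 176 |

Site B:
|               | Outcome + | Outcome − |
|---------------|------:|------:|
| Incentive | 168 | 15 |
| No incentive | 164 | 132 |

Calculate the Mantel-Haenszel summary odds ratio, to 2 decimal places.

OR_MH = Σ(aᵢdᵢ/nᵢ) / Σ(bᵢcᵢ/nᵢ), where nᵢ is the stratum total.
Stratum 1 (Site A): n = 454; a·d/n = 62·176/454 = 24.0352; b·c/n = 10·206/454 = 4.5374
Stratum 2 (Site B): n = 479; a·d/n = 168·132/479 = 46.2965; b·c/n = 15·164/479 = 5.1357
OR_MH = (24.0352 + 46.2965) / (4.5374 + 5.1357) = 70.3317 / 9.6731 = 7.27082

7.27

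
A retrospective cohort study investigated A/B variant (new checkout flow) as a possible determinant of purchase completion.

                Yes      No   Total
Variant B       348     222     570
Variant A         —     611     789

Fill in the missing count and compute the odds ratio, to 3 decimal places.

The missing cell is in the unexposed row: 789 − 611 = 178.
So a = 348, b = 222, c = 178, d = 611.
OR = (a·d)/(b·c) = (348 × 611) / (222 × 178) = 212628 / 39516 = 5.38081

5.381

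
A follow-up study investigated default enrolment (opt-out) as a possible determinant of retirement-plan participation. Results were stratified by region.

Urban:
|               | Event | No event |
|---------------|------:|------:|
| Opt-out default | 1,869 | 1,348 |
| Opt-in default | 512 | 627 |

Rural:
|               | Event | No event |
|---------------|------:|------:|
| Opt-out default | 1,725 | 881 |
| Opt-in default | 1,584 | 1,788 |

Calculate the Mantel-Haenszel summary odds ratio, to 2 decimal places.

2.00

OR_MH = Σ(aᵢdᵢ/nᵢ) / Σ(bᵢcᵢ/nᵢ), where nᵢ is the stratum total.
Stratum 1 (Urban): n = 4356; a·d/n = 1869·627/4356 = 269.0227; b·c/n = 1348·512/4356 = 158.4426
Stratum 2 (Rural): n = 5978; a·d/n = 1725·1788/5978 = 515.9418; b·c/n = 881·1584/5978 = 233.4399
OR_MH = (269.0227 + 515.9418) / (158.4426 + 233.4399) = 784.9645 / 391.8826 = 2.00306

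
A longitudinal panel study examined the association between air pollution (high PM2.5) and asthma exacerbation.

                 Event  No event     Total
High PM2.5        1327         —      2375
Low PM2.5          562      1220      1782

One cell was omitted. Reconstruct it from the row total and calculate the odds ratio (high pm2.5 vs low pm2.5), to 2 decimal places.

2.75

The missing cell is in the exposed row: 2375 − 1327 = 1048.
So a = 1327, b = 1048, c = 562, d = 1220.
OR = (a·d)/(b·c) = (1327 × 1220) / (1048 × 562) = 1618940 / 588976 = 2.74874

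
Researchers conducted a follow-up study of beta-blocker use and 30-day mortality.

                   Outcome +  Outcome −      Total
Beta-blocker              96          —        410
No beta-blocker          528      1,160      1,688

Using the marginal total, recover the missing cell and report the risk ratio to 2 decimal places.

0.75

The missing cell is in the exposed row: 410 − 96 = 314.
So a = 96, b = 314, c = 528, d = 1160.
RR = [a/(a+b)] / [c/(c+d)] = (96/410) / (528/1688) = 0.23415/0.31280 = 0.74856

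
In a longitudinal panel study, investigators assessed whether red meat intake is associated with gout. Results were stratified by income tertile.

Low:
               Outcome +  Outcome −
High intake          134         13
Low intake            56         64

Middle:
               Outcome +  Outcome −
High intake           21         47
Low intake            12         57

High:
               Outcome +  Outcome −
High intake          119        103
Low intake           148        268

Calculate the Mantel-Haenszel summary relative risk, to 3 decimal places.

1.681

RR_MH = Σ(aᵢ·n₀ᵢ/nᵢ) / Σ(cᵢ·n₁ᵢ/nᵢ), with n₁ᵢ = aᵢ+bᵢ (exposed), n₀ᵢ = cᵢ+dᵢ (unexposed), nᵢ = n₁ᵢ+n₀ᵢ.
Stratum 1 (Low): n₁ = 147, n₀ = 120, n = 267; a·n₀/n = 134·120/267 = 60.2247; c·n₁/n = 56·147/267 = 30.8315
Stratum 2 (Middle): n₁ = 68, n₀ = 69, n = 137; a·n₀/n = 21·69/137 = 10.5766; c·n₁/n = 12·68/137 = 5.9562
Stratum 3 (High): n₁ = 222, n₀ = 416, n = 638; a·n₀/n = 119·416/638 = 77.5925; c·n₁/n = 148·222/638 = 51.4984
RR_MH = (60.2247 + 10.5766 + 77.5925) / (30.8315 + 5.9562 + 51.4984) = 148.3938 / 88.2861 = 1.68083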